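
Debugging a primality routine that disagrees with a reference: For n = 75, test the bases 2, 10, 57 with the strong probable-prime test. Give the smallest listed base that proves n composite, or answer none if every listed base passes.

n − 1 = 74 = 2^1 · 37, so s = 1 and d = 37.
Base 2: x_0 = 2^37 mod 75 = 47. x_0 ∉ {1, 74} and s = 1, so 2 is a Miller–Rabin witness and 75 is composite.
Base 10: x_0 = 10^37 mod 75 = 25. x_0 ∉ {1, 74} and s = 1, so 10 is a Miller–Rabin witness and 75 is composite.
Base 57: x_0 = 57^37 mod 75 = 57. x_0 ∉ {1, 74} and s = 1, so 57 is a Miller–Rabin witness and 75 is composite.
The smallest witness among the given bases is 2.

2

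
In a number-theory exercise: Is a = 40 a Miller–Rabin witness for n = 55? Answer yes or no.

yes

n − 1 = 54 = 2^1 · 27, so s = 1 and d = 27.
Repeated squaring mod 55: 40^1 ≡ 40, 40^2 ≡ 5, 40^4 ≡ 25, 40^8 ≡ 20, 40^16 ≡ 15.
27 = 16 + 8 + 2 + 1, so 40^27 ≡ 15·20·5·40 ≡ 50 (mod 55).
x_0 = 40^27 mod 55 = 50.
x_0 ∉ {1, 54} and s = 1, so 40 is a Miller–Rabin witness and 55 is composite.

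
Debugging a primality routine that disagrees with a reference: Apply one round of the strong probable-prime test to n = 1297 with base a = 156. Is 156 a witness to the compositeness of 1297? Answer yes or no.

n − 1 = 1296 = 2^4 · 81, so s = 4 and d = 81.
x_0 = 156^81 mod 1297 = 1081.
x_0 is neither 1 nor 1296, so continue squaring.
x_1 = 1081^2 mod 1297 = 1261.
x_2 = 1261^2 mod 1297 = 1296.
x_2 ≡ −1, so 156 is not a witness.

no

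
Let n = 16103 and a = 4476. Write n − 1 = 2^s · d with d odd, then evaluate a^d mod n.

n − 1 = 16102 = 2^1 · 8051, so s = 1 and d = 8051.
Repeated squaring mod 16103: 4476^1 ≡ 4476, 4476^2 ≡ 2444, 4476^4 ≡ 15026, 4476^8 ≡ 513, 4476^16 ≡ 5521, 4476^32 ≡ 14565, 4476^64 ≡ 14406, 4476^128 ≡ 13475, 4476^256 ≡ 14300, 4476^512 ≡ 14106, 4476^1024 ≡ 10568, 4476^2048 ≡ 8319, 4476^4096 ≡ 11170.
8051 = 4096 + 2048 + 1024 + 512 + 256 + 64 + 32 + 16 + 2 + 1, so 4476^8051 ≡ 11170·8319·10568·14106·14300·14406·14565·5521·2444·4476 ≡ 1 (mod 16103).

1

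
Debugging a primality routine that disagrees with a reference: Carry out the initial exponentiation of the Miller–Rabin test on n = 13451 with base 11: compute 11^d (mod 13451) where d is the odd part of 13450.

13450

n − 1 = 13450 = 2^1 · 6725, so s = 1 and d = 6725.
By repeated squaring, 11^6725 ≡ 13450 (mod 13451).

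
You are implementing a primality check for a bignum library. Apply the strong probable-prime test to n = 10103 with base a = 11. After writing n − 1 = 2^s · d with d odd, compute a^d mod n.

n − 1 = 10102 = 2^1 · 5051, so s = 1 and d = 5051.
11^5051 mod 10103 = 10102.

10102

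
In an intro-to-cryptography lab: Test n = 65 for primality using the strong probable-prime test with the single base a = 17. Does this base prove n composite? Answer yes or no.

yes

n − 1 = 64 = 2^6 · 1, so s = 6 and d = 1.
x_0 = 17^1 mod 65 = 17.
x_0 is neither 1 nor 64, so continue squaring.
x_1 = 17^2 mod 65 = 29.
x_2 = 29^2 mod 65 = 61.
x_3 = 61^2 mod 65 = 16.
x_4 = 16^2 mod 65 = 61.
x_5 = 61^2 mod 65 = 16.
Reached i = s−1 = 5 without hitting −1: 17 is a Miller–Rabin witness and 65 is composite.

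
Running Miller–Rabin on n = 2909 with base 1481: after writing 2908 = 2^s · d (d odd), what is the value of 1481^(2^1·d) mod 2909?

2908

n − 1 = 2908 = 2^2 · 727, so s = 2 and d = 727.
Repeated squaring mod 2909: 1481^1 ≡ 1481, 1481^2 ≡ 2884, 1481^4 ≡ 625, 1481^8 ≡ 819, 1481^16 ≡ 1691, 1481^32 ≡ 2843, 1481^64 ≡ 1447, 1481^128 ≡ 2238, 1481^256 ≡ 2255, 1481^512 ≡ 93.
727 = 512 + 128 + 64 + 16 + 4 + 2 + 1, so 1481^727 ≡ 93·2238·1447·1691·625·2884·1481 ≡ 2031 (mod 2909).
x_0 = 2031.
x_1 = 2031^2 mod 2909 = 2908.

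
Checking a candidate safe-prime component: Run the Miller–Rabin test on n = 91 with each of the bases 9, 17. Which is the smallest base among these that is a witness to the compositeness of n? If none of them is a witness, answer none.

none

n − 1 = 90 = 2^1 · 45, so s = 1 and d = 45.
Base 9: x_0 = 9^45 mod 91 = 1. x_0 = 1, so 9 is not a witness.
Base 17: x_0 = 17^45 mod 91 = 90. x_0 = 90 ≡ −1, so 17 is not a witness.
No listed base is a witness for 91.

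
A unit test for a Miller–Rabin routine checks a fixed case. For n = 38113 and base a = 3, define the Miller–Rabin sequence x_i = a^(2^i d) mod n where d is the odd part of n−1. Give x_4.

n − 1 = 38112 = 2^5 · 1191, so s = 5 and d = 1191.
x_0 = 3^1191 mod 38113 = 13213.
x_1 = 13213^2 mod 38113 = 25829.
x_2 = 25829^2 mod 38113 = 7289.
x_3 = 7289^2 mod 38113 = 38112.
x_4 = 38112^2 mod 38113 = 1.

1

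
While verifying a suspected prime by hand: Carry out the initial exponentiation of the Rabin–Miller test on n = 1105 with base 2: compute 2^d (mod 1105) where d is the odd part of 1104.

n − 1 = 1104 = 2^4 · 69, so s = 4 and d = 69.
By repeated squaring, 2^69 ≡ 967 (mod 1105).

967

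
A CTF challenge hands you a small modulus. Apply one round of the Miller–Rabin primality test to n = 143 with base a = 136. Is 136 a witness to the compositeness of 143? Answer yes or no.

yes

n − 1 = 142 = 2^1 · 71, so s = 1 and d = 71.
x_0 = 136^71 mod 143 = 37.
x_0 ∉ {1, 142} and s = 1, so 136 is a Miller–Rabin witness and 143 is composite.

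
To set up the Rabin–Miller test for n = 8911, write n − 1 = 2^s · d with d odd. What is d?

4455

Halving: 8910 → 4455; 4455 is odd.
So 8910 = 2^1 · 4455.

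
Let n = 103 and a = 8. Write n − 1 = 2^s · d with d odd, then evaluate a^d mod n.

1

n − 1 = 102 = 2^1 · 51, so s = 1 and d = 51.
Repeated squaring mod 103: 8^1 ≡ 8, 8^2 ≡ 64, 8^4 ≡ 79, 8^8 ≡ 61, 8^16 ≡ 13, 8^32 ≡ 66.
51 = 32 + 16 + 2 + 1, so 8^51 ≡ 66·13·64·8 ≡ 1 (mod 103).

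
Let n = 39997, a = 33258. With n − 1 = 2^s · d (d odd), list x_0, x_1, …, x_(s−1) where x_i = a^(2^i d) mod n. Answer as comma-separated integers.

2300, 10396

n − 1 = 39996 = 2^2 · 9999, so s = 2 and d = 9999.
x_0 = 33258^9999 mod 39997 = 2300.
x_1 = 2300^2 mod 39997 = 10396.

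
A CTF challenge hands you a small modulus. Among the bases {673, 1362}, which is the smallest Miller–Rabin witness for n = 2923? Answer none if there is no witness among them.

n − 1 = 2922 = 2^1 · 1461, so s = 1 and d = 1461.
Base 673: x_0 = 673^1461 mod 2923 = 2859. x_0 ∉ {1, 2922} and s = 1, so 673 is a Miller–Rabin witness and 2923 is composite.
Base 1362: x_0 = 1362^1461 mod 2923 = 915. x_0 ∉ {1, 2922} and s = 1, so 1362 is a Miller–Rabin witness and 2923 is composite.
The smallest witness among the given bases is 673.

673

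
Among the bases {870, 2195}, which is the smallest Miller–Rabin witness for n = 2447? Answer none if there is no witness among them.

n − 1 = 2446 = 2^1 · 1223, so s = 1 and d = 1223.
Base 870: x_0 = 870^1223 mod 2447 = 1. x_0 = 1, so 870 is not a witness.
Base 2195: x_0 = 2195^1223 mod 2447 = 1. x_0 = 1, so 2195 is not a witness.
No listed base is a witness for 2447.

none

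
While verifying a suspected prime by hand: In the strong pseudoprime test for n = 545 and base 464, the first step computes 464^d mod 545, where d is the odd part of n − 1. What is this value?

n − 1 = 544 = 2^5 · 17, so s = 5 and d = 17.
464^17 mod 545 = 169.

169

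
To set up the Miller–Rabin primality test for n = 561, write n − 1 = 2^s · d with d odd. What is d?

Halving: 560 → 280 → 140 → 70 → 35; 35 is odd.
So 560 = 2^4 · 35.

35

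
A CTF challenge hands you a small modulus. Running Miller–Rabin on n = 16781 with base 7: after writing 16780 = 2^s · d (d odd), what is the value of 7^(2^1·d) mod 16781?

12287

n − 1 = 16780 = 2^2 · 4195, so s = 2 and d = 4195.
By repeated squaring, 7^4195 ≡ 13842 (mod 16781).
x_0 = 13842.
x_1 = 13842^2 mod 16781 = 12287.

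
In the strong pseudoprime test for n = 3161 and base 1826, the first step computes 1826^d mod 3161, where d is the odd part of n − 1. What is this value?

985

n − 1 = 3160 = 2^3 · 395, so s = 3 and d = 395.
1826^395 mod 3161 = 985.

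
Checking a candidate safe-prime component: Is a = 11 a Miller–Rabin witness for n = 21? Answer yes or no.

n − 1 = 20 = 2^2 · 5, so s = 2 and d = 5.
Repeated squaring mod 21: 11^1 ≡ 11, 11^2 ≡ 16, 11^4 ≡ 4.
5 = 4 + 1, so 11^5 ≡ 4·11 ≡ 2 (mod 21).
x_0 = 11^5 mod 21 = 2.
x_0 is neither 1 nor 20, so continue squaring.
x_1 = 2^2 mod 21 = 4.
Reached i = s−1 = 1 without hitting −1: 11 is a Miller–Rabin witness and 21 is composite.

yes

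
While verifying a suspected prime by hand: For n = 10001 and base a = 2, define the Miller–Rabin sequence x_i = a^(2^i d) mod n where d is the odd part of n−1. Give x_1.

n − 1 = 10000 = 2^4 · 625, so s = 4 and d = 625.
x_0 = 2^625 mod 10001 = 8192.
x_1 = 8192^2 mod 10001 = 2154.

2154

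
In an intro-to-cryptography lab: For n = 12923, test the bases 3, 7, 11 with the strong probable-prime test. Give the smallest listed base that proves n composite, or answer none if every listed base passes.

none

n − 1 = 12922 = 2^1 · 6461, so s = 1 and d = 6461.
Base 3: x_0 = 3^6461 mod 12923 = 1. x_0 = 1, so 3 is not a witness.
Base 7: x_0 = 7^6461 mod 12923 = 12922. x_0 = 12922 ≡ −1, so 7 is not a witness.
Base 11: x_0 = 11^6461 mod 12923 = 12922. x_0 = 12922 ≡ −1, so 11 is not a witness.
No listed base is a witness for 12923.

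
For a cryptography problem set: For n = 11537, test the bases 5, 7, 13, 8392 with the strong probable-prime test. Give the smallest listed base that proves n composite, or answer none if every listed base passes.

5

n − 1 = 11536 = 2^4 · 721, so s = 4 and d = 721.
Base 5: x_0 = 5^721 mod 11537 = 4055. x_0 is neither 1 nor 11536, so continue squaring. x_1 = 4055^2 mod 11537 = 2800. x_2 = 2800^2 mod 11537 = 6377. x_3 = 6377^2 mod 11537 = 9741. Reached i = s−1 = 3 without hitting −1: 5 is a Miller–Rabin witness and 11537 is composite.
Base 7: x_0 = 7^721 mod 11537 = 10883. x_0 is neither 1 nor 11536, so continue squaring. x_1 = 10883^2 mod 11537 = 847. x_2 = 847^2 mod 11537 = 2115. x_3 = 2115^2 mod 11537 = 8406. Reached i = s−1 = 3 without hitting −1: 7 is a Miller–Rabin witness and 11537 is composite.
Base 13: x_0 = 13^721 mod 11537 = 7395. x_0 is neither 1 nor 11536, so continue squaring. x_1 = 7395^2 mod 11537 = 645. x_2 = 645^2 mod 11537 = 693. x_3 = 693^2 mod 11537 = 7232. Reached i = s−1 = 3 without hitting −1: 13 is a Miller–Rabin witness and 11537 is composite.
Base 8392: x_0 = 8392^721 mod 11537 = 10238. x_0 is neither 1 nor 11536, so continue squaring. x_1 = 10238^2 mod 11537 = 2999. x_2 = 2999^2 mod 11537 = 6678. x_3 = 6678^2 mod 11537 = 5179. Reached i = s−1 = 3 without hitting −1: 8392 is a Miller–Rabin witness and 11537 is composite.
The smallest witness among the given bases is 5.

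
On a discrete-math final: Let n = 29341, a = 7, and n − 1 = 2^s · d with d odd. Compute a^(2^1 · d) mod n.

11101

n − 1 = 29340 = 2^2 · 7335, so s = 2 and d = 7335.
By repeated squaring, 7^7335 ≡ 23496 (mod 29341).
x_0 = 23496.
x_1 = 23496^2 mod 29341 = 11101.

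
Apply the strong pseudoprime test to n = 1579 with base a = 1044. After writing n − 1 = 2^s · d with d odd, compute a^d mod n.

n − 1 = 1578 = 2^1 · 789, so s = 1 and d = 789.
1044^789 mod 1579 = 1.

1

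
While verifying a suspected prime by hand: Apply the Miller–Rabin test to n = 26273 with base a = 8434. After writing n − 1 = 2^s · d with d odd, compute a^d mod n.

21493

n − 1 = 26272 = 2^5 · 821, so s = 5 and d = 821.
8434^821 mod 26273 = 21493.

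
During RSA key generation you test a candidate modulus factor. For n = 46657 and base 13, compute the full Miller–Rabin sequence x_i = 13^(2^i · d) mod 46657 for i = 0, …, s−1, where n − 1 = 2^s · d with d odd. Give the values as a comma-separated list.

n − 1 = 46656 = 2^6 · 729, so s = 6 and d = 729.
x_0 = 13^729 mod 46657 = 35230.
x_1 = 35230^2 mod 46657 = 30043.
x_2 = 30043^2 mod 46657 = 2184.
x_3 = 2184^2 mod 46657 = 10842.
x_4 = 10842^2 mod 46657 = 19981.
x_5 = 19981^2 mod 46657 = 43069.

35230, 30043, 2184, 10842, 19981, 43069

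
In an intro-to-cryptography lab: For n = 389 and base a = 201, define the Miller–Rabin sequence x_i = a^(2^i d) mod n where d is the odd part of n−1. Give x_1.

n − 1 = 388 = 2^2 · 97, so s = 2 and d = 97.
x_0 = 201^97 mod 389 = 274.
x_1 = 274^2 mod 389 = 388.

388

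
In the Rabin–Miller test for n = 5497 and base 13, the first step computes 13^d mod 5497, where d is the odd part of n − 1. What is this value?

947

n − 1 = 5496 = 2^3 · 687, so s = 3 and d = 687.
Repeated squaring mod 5497: 13^1 ≡ 13, 13^2 ≡ 169, 13^4 ≡ 1076, 13^8 ≡ 3406, 13^16 ≡ 2166, 13^32 ≡ 2615, 13^64 ≡ 5454, 13^128 ≡ 1849, 13^256 ≡ 5164, 13^512 ≡ 949.
687 = 512 + 128 + 32 + 8 + 4 + 2 + 1, so 13^687 ≡ 949·1849·2615·3406·1076·169·13 ≡ 947 (mod 5497).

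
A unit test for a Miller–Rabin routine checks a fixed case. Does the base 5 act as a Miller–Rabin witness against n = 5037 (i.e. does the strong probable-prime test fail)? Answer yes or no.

n − 1 = 5036 = 2^2 · 1259, so s = 2 and d = 1259.
x_0 = 5^1259 mod 5037 = 1124.
x_0 is neither 1 nor 5036, so continue squaring.
x_1 = 1124^2 mod 5037 = 4126.
Reached i = s−1 = 1 without hitting −1: 5 is a Miller–Rabin witness and 5037 is composite.

yes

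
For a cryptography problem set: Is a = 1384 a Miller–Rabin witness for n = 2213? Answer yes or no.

n − 1 = 2212 = 2^2 · 553, so s = 2 and d = 553.
By repeated squaring, 1384^553 ≡ 1130 (mod 2213).
x_0 = 1384^553 mod 2213 = 1130.
x_0 is neither 1 nor 2212, so continue squaring.
x_1 = 1130^2 mod 2213 = 2212.
x_1 ≡ −1, so 1384 is not a witness.

no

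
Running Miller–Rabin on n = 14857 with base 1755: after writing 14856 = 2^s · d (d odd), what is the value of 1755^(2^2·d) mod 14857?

n − 1 = 14856 = 2^3 · 1857, so s = 3 and d = 1857.
x_0 = 1755^1857 mod 14857 = 6386.
x_1 = 6386^2 mod 14857 = 13388.
x_2 = 13388^2 mod 14857 = 3696.

3696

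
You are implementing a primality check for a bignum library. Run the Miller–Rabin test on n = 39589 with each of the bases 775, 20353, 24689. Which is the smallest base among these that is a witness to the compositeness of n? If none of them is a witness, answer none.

775

n − 1 = 39588 = 2^2 · 9897, so s = 2 and d = 9897.
Base 775: x_0 = 775^9897 mod 39589 = 35896. x_0 is neither 1 nor 39588, so continue squaring. x_1 = 35896^2 mod 39589 = 19633. Reached i = s−1 = 1 without hitting −1: 775 is a Miller–Rabin witness and 39589 is composite.
Base 20353: x_0 = 20353^9897 mod 39589 = 27927. x_0 is neither 1 nor 39588, so continue squaring. x_1 = 27927^2 mod 39589 = 14029. Reached i = s−1 = 1 without hitting −1: 20353 is a Miller–Rabin witness and 39589 is composite.
Base 24689: x_0 = 24689^9897 mod 39589 = 10519. x_0 is neither 1 nor 39588, so continue squaring. x_1 = 10519^2 mod 39589 = 37695. Reached i = s−1 = 1 without hitting −1: 24689 is a Miller–Rabin witness and 39589 is composite.
The smallest witness among the given bases is 775.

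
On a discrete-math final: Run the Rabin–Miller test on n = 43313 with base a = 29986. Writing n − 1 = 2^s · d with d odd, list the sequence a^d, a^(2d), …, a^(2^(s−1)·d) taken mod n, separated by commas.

43312, 1, 1, 1

n − 1 = 43312 = 2^4 · 2707, so s = 4 and d = 2707.
x_0 = 29986^2707 mod 43313 = 43312.
x_1 = 43312^2 mod 43313 = 1.
x_2 = 1^2 mod 43313 = 1.
x_3 = 1^2 mod 43313 = 1.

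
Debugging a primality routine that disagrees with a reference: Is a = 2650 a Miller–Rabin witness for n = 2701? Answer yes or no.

yes

n − 1 = 2700 = 2^2 · 675, so s = 2 and d = 675.
x_0 = 2650^675 mod 2701 = 2399.
x_0 is neither 1 nor 2700, so continue squaring.
x_1 = 2399^2 mod 2701 = 2071.
Reached i = s−1 = 1 without hitting −1: 2650 is a Miller–Rabin witness and 2701 is composite.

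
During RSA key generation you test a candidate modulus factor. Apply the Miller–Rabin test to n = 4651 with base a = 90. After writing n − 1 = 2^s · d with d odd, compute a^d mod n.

n − 1 = 4650 = 2^1 · 2325, so s = 1 and d = 2325.
90^2325 mod 4651 = 4650.

4650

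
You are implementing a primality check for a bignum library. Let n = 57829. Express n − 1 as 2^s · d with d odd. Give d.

Halving: 57828 → 28914 → 14457; 14457 is odd.
So 57828 = 2^2 · 14457.

14457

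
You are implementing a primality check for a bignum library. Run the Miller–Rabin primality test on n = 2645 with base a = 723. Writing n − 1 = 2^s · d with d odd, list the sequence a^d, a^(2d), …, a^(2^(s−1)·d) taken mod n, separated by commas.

148, 744

n − 1 = 2644 = 2^2 · 661, so s = 2 and d = 661.
x_0 = 723^661 mod 2645 = 148.
x_1 = 148^2 mod 2645 = 744.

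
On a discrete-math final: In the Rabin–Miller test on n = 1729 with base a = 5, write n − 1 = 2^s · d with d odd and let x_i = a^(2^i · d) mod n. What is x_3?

1

n − 1 = 1728 = 2^6 · 27, so s = 6 and d = 27.
x_0 = 5^27 mod 1729 = 1217.
x_1 = 1217^2 mod 1729 = 1065.
x_2 = 1065^2 mod 1729 = 1.
x_3 = 1^2 mod 1729 = 1.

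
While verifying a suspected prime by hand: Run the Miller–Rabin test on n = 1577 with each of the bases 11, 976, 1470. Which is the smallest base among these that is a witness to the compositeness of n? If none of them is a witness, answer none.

n − 1 = 1576 = 2^3 · 197, so s = 3 and d = 197.
Base 11: x_0 = 11^197 mod 1577 = 938. x_0 is neither 1 nor 1576, so continue squaring. x_1 = 938^2 mod 1577 = 1455. x_2 = 1455^2 mod 1577 = 691. Reached i = s−1 = 2 without hitting −1: 11 is a Miller–Rabin witness and 1577 is composite.
Base 976: x_0 = 976^197 mod 1577 = 448. x_0 is neither 1 nor 1576, so continue squaring. x_1 = 448^2 mod 1577 = 425. x_2 = 425^2 mod 1577 = 847. Reached i = s−1 = 2 without hitting −1: 976 is a Miller–Rabin witness and 1577 is composite.
Base 1470: x_0 = 1470^197 mod 1577 = 847. x_0 is neither 1 nor 1576, so continue squaring. x_1 = 847^2 mod 1577 = 1451. x_2 = 1451^2 mod 1577 = 106. Reached i = s−1 = 2 without hitting −1: 1470 is a Miller–Rabin witness and 1577 is composite.
The smallest witness among the given bases is 11.

11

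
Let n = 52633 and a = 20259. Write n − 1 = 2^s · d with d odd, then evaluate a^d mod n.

18642

n − 1 = 52632 = 2^3 · 6579, so s = 3 and d = 6579.
20259^6579 mod 52633 = 18642.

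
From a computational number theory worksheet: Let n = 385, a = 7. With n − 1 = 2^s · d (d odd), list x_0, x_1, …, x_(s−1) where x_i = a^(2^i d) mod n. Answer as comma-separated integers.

n − 1 = 384 = 2^7 · 3, so s = 7 and d = 3.
x_0 = 7^3 mod 385 = 343.
x_1 = 343^2 mod 385 = 224.
x_2 = 224^2 mod 385 = 126.
x_3 = 126^2 mod 385 = 91.
x_4 = 91^2 mod 385 = 196.
x_5 = 196^2 mod 385 = 301.
x_6 = 301^2 mod 385 = 126.

343, 224, 126, 91, 196, 301, 126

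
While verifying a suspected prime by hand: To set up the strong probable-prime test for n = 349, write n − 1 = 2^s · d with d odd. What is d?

87

Halving: 348 → 174 → 87; 87 is odd.
So 348 = 2^2 · 87.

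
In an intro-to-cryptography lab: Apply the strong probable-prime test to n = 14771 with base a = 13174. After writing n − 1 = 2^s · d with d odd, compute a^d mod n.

1

n − 1 = 14770 = 2^1 · 7385, so s = 1 and d = 7385.
13174^7385 mod 14771 = 1.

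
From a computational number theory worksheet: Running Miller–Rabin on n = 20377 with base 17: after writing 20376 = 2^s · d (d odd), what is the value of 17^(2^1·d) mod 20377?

n − 1 = 20376 = 2^3 · 2547, so s = 3 and d = 2547.
x_0 = 17^2547 mod 20377 = 20159.
x_1 = 20159^2 mod 20377 = 6770.

6770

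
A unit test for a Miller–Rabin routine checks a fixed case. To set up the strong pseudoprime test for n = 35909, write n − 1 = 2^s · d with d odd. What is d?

Halving: 35908 → 17954 → 8977; 8977 is odd.
So 35908 = 2^2 · 8977.

8977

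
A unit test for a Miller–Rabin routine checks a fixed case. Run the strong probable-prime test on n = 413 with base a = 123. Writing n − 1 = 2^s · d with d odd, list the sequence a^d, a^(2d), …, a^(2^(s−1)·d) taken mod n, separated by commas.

n − 1 = 412 = 2^2 · 103, so s = 2 and d = 103.
x_0 = 123^103 mod 413 = 137.
x_1 = 137^2 mod 413 = 184.

137, 184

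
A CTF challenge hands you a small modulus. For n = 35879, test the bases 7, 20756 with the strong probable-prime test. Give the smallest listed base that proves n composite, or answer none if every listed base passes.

none

n − 1 = 35878 = 2^1 · 17939, so s = 1 and d = 17939.
Base 7: x_0 = 7^17939 mod 35879 = 35878. x_0 = 35878 ≡ −1, so 7 is not a witness.
Base 20756: x_0 = 20756^17939 mod 35879 = 35878. x_0 = 35878 ≡ −1, so 20756 is not a witness.
No listed base is a witness for 35879.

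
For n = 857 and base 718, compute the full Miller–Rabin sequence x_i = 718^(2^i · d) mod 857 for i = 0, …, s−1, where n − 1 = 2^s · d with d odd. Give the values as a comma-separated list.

n − 1 = 856 = 2^3 · 107, so s = 3 and d = 107.
x_0 = 718^107 mod 857 = 188.
x_1 = 188^2 mod 857 = 207.
x_2 = 207^2 mod 857 = 856.

188, 207, 856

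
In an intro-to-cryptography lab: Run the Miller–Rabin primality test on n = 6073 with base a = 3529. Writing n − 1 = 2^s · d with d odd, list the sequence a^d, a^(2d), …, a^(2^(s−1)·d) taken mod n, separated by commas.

2570, 3549, 6072

n − 1 = 6072 = 2^3 · 759, so s = 3 and d = 759.
x_0 = 3529^759 mod 6073 = 2570.
x_1 = 2570^2 mod 6073 = 3549.
x_2 = 3549^2 mod 6073 = 6072.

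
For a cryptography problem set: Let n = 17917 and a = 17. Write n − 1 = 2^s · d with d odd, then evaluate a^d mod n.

6220

n − 1 = 17916 = 2^2 · 4479, so s = 2 and d = 4479.
Repeated squaring mod 17917: 17^1 ≡ 17, 17^2 ≡ 289, 17^4 ≡ 11853, 17^8 ≡ 6412, 17^16 ≡ 12146, 17^32 ≡ 14655, 17^64 ≡ 15863, 17^128 ≡ 8421, 17^256 ≡ 15672, 17^512 ≡ 5348, 17^1024 ≡ 5572, 17^2048 ≡ 14940, 17^4096 ≡ 11531.
4479 = 4096 + 256 + 64 + 32 + 16 + 8 + 4 + 2 + 1, so 17^4479 ≡ 11531·15672·15863·14655·12146·6412·11853·289·17 ≡ 6220 (mod 17917).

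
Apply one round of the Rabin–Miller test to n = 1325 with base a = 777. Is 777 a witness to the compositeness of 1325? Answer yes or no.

yes

n − 1 = 1324 = 2^2 · 331, so s = 2 and d = 331.
x_0 = 777^331 mod 1325 = 173.
x_0 is neither 1 nor 1324, so continue squaring.
x_1 = 173^2 mod 1325 = 779.
Reached i = s−1 = 1 without hitting −1: 777 is a Miller–Rabin witness and 1325 is composite.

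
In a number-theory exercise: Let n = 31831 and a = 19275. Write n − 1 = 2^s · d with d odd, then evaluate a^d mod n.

12103

n − 1 = 31830 = 2^1 · 15915, so s = 1 and d = 15915.
Repeated squaring mod 31831: 19275^1 ≡ 19275, 19275^2 ≡ 26024, 19275^4 ≡ 12220, 19275^8 ≡ 9179, 19275^16 ≡ 29215, 19275^32 ≡ 31622, 19275^64 ≡ 11850, 19275^128 ≡ 15959, 19275^256 ≡ 9850, 19275^512 ≡ 1612, 19275^1024 ≡ 20233, 19275^2048 ≡ 27629, 19275^4096 ≡ 22430, 19275^8192 ≡ 15945.
15915 = 8192 + 4096 + 2048 + 1024 + 512 + 32 + 8 + 2 + 1, so 19275^15915 ≡ 15945·22430·27629·20233·1612·31622·9179·26024·19275 ≡ 12103 (mod 31831).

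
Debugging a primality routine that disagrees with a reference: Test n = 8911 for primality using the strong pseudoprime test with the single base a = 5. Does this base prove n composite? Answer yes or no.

n − 1 = 8910 = 2^1 · 4455, so s = 1 and d = 4455.
x_0 = 5^4455 mod 8911 = 2813.
x_0 ∉ {1, 8910} and s = 1, so 5 is a Miller–Rabin witness and 8911 is composite.

yes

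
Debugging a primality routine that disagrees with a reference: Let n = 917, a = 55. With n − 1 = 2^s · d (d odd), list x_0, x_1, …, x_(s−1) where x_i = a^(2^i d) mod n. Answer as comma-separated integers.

n − 1 = 916 = 2^2 · 229, so s = 2 and d = 229.
x_0 = 55^229 mod 917 = 370.
x_1 = 370^2 mod 917 = 267.

370, 267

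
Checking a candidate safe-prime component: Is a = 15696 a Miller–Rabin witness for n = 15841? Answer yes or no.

n − 1 = 15840 = 2^5 · 495, so s = 5 and d = 495.
x_0 = 15696^495 mod 15841 = 1.
x_0 = 1, so 15696 is not a witness.

no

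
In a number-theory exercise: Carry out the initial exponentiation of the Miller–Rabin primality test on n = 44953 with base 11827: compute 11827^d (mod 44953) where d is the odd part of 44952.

n − 1 = 44952 = 2^3 · 5619, so s = 3 and d = 5619.
11827^5619 mod 44953 = 44366.

44366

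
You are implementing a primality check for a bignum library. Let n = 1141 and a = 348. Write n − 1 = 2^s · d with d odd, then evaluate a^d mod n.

n − 1 = 1140 = 2^2 · 285, so s = 2 and d = 285.
348^285 mod 1141 = 1063.

1063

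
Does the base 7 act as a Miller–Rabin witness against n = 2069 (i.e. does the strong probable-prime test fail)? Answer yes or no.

n − 1 = 2068 = 2^2 · 517, so s = 2 and d = 517.
x_0 = 7^517 mod 2069 = 1.
x_0 = 1, so 7 is not a witness.

no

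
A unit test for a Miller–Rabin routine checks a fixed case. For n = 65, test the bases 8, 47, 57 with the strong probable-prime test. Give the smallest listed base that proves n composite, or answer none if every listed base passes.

none

n − 1 = 64 = 2^6 · 1, so s = 6 and d = 1.
Base 8: x_0 = 8^1 mod 65 = 8. x_0 is neither 1 nor 64, so continue squaring. x_1 = 8^2 mod 65 = 64. x_1 ≡ −1, so 8 is not a witness.
Base 47: x_0 = 47^1 mod 65 = 47. x_0 is neither 1 nor 64, so continue squaring. x_1 = 47^2 mod 65 = 64. x_1 ≡ −1, so 47 is not a witness.
Base 57: x_0 = 57^1 mod 65 = 57. x_0 is neither 1 nor 64, so continue squaring. x_1 = 57^2 mod 65 = 64. x_1 ≡ −1, so 57 is not a witness.
No listed base is a witness for 65.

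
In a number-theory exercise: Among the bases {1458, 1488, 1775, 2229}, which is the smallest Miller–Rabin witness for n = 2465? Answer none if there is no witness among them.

n − 1 = 2464 = 2^5 · 77, so s = 5 and d = 77.
Base 1458: x_0 = 1458^77 mod 2465 = 1288. x_0 is neither 1 nor 2464, so continue squaring. x_1 = 1288^2 mod 2465 = 2464. x_1 ≡ −1, so 1458 is not a witness.
Base 1488: x_0 = 1488^77 mod 2465 = 1623. x_0 is neither 1 nor 2464, so continue squaring. x_1 = 1623^2 mod 2465 = 1509. x_2 = 1509^2 mod 2465 = 1886. x_3 = 1886^2 mod 2465 = 1. x_3 = 1 but x_2 ≠ ±1, a nontrivial square root of 1 — 1488 is a witness and 2465 is composite.
Base 1775: x_0 = 1775^77 mod 2465 = 550. x_0 is neither 1 nor 2464, so continue squaring. x_1 = 550^2 mod 2465 = 1770. x_2 = 1770^2 mod 2465 = 2350. x_3 = 2350^2 mod 2465 = 900. x_4 = 900^2 mod 2465 = 1480. Reached i = s−1 = 4 without hitting −1: 1775 is a Miller–Rabin witness and 2465 is composite.
Base 2229: x_0 = 2229^77 mod 2465 = 2089. x_0 is neither 1 nor 2464, so continue squaring. x_1 = 2089^2 mod 2465 = 871. x_2 = 871^2 mod 2465 = 1886. x_3 = 1886^2 mod 2465 = 1. x_3 = 1 but x_2 ≠ ±1, a nontrivial square root of 1 — 2229 is a witness and 2465 is composite.
The smallest witness among the given bases is 1488.

1488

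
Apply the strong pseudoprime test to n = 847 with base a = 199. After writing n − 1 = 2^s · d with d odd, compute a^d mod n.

265

n − 1 = 846 = 2^1 · 423, so s = 1 and d = 423.
199^423 mod 847 = 265.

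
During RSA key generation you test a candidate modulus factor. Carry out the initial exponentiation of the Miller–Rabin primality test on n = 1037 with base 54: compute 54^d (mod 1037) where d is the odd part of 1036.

673

n − 1 = 1036 = 2^2 · 259, so s = 2 and d = 259.
Repeated squaring mod 1037: 54^1 ≡ 54, 54^2 ≡ 842, 54^4 ≡ 693, 54^8 ≡ 118, 54^16 ≡ 443, 54^32 ≡ 256, 54^64 ≡ 205, 54^128 ≡ 545, 54^256 ≡ 443.
259 = 256 + 2 + 1, so 54^259 ≡ 443·842·54 ≡ 673 (mod 1037).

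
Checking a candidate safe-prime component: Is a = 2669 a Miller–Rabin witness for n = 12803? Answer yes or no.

n − 1 = 12802 = 2^1 · 6401, so s = 1 and d = 6401.
Repeated squaring mod 12803: 2669^1 ≡ 2669, 2669^2 ≡ 5093, 2669^4 ≡ 12574, 2669^8 ≡ 1229, 2669^16 ≡ 12490, 2669^32 ≡ 8348, 2669^64 ≡ 2375, 2669^128 ≡ 7305, 2669^256 ≡ 121, 2669^512 ≡ 1838, 2669^1024 ≡ 11055, 2669^2048 ≡ 8390, 2669^4096 ≡ 1206.
6401 = 4096 + 2048 + 256 + 1, so 2669^6401 ≡ 1206·8390·121·2669 ≡ 2307 (mod 12803).
x_0 = 2669^6401 mod 12803 = 2307.
x_0 ∉ {1, 12802} and s = 1, so 2669 is a Miller–Rabin witness and 12803 is composite.

yes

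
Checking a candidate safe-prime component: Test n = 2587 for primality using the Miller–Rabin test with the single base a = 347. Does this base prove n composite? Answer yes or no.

n − 1 = 2586 = 2^1 · 1293, so s = 1 and d = 1293.
x_0 = 347^1293 mod 2587 = 1236.
x_0 ∉ {1, 2586} and s = 1, so 347 is a Miller–Rabin witness and 2587 is composite.

yes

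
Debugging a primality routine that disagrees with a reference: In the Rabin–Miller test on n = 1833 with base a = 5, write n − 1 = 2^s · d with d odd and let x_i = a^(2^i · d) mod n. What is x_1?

n − 1 = 1832 = 2^3 · 229, so s = 3 and d = 229.
x_0 = 5^229 mod 1833 = 395.
x_1 = 395^2 mod 1833 = 220.

220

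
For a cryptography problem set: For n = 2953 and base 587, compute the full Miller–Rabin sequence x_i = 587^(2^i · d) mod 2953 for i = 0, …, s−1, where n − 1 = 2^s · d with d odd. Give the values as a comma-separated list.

n − 1 = 2952 = 2^3 · 369, so s = 3 and d = 369.
x_0 = 587^369 mod 2953 = 939.
x_1 = 939^2 mod 2953 = 1727.
x_2 = 1727^2 mod 2953 = 2952.

939, 1727, 2952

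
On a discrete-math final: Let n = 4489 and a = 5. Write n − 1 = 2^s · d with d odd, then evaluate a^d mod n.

2076

n − 1 = 4488 = 2^3 · 561, so s = 3 and d = 561.
5^561 mod 4489 = 2076.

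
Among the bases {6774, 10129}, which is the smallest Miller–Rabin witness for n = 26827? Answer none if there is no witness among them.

6774

n − 1 = 26826 = 2^1 · 13413, so s = 1 and d = 13413.
Base 6774: x_0 = 6774^13413 mod 26827 = 13820. x_0 ∉ {1, 26826} and s = 1, so 6774 is a Miller–Rabin witness and 26827 is composite.
Base 10129: x_0 = 10129^13413 mod 26827 = 4783. x_0 ∉ {1, 26826} and s = 1, so 10129 is a Miller–Rabin witness and 26827 is composite.
The smallest witness among the given bases is 6774.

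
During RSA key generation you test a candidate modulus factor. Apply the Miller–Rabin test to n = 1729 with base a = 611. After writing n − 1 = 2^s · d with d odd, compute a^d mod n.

n − 1 = 1728 = 2^6 · 27, so s = 6 and d = 27.
611^27 mod 1729 = 1443.

1443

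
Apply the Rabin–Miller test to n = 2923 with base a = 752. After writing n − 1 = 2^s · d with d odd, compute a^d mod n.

1358

n − 1 = 2922 = 2^1 · 1461, so s = 1 and d = 1461.
752^1461 mod 2923 = 1358.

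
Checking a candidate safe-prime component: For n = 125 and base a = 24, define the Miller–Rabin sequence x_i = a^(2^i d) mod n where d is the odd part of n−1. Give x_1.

76

n − 1 = 124 = 2^2 · 31, so s = 2 and d = 31.
x_0 = 24^31 mod 125 = 24.
x_1 = 24^2 mod 125 = 76.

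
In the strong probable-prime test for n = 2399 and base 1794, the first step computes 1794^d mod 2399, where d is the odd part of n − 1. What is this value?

2398

n − 1 = 2398 = 2^1 · 1199, so s = 1 and d = 1199.
1794^1199 mod 2399 = 2398.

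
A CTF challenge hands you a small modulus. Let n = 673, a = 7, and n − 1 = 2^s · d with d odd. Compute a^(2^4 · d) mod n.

n − 1 = 672 = 2^5 · 21, so s = 5 and d = 21.
By repeated squaring, 7^21 ≡ 589 (mod 673).
x_0 = 589.
x_1 = 589^2 mod 673 = 326.
x_2 = 326^2 mod 673 = 615.
x_3 = 615^2 mod 673 = 672.
x_4 = 672^2 mod 673 = 1.

1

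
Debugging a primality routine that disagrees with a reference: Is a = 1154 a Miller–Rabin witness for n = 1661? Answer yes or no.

yes

n − 1 = 1660 = 2^2 · 415, so s = 2 and d = 415.
Repeated squaring mod 1661: 1154^1 ≡ 1154, 1154^2 ≡ 1255, 1154^4 ≡ 397, 1154^8 ≡ 1475, 1154^16 ≡ 1376, 1154^32 ≡ 1497, 1154^64 ≡ 320, 1154^128 ≡ 1079, 1154^256 ≡ 1541.
415 = 256 + 128 + 16 + 8 + 4 + 2 + 1, so 1154^415 ≡ 1541·1079·1376·1475·397·1255·1154 ≡ 153 (mod 1661).
x_0 = 1154^415 mod 1661 = 153.
x_0 is neither 1 nor 1660, so continue squaring.
x_1 = 153^2 mod 1661 = 155.
Reached i = s−1 = 1 without hitting −1: 1154 is a Miller–Rabin witness and 1661 is composite.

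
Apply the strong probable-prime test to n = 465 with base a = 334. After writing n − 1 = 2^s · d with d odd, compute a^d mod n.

n − 1 = 464 = 2^4 · 29, so s = 4 and d = 29.
334^29 mod 465 = 394.

394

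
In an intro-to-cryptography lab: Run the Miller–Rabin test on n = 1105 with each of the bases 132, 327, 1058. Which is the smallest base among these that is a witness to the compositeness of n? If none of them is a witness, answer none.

none

n − 1 = 1104 = 2^4 · 69, so s = 4 and d = 69.
Base 132: x_0 = 132^69 mod 1105 = 642. x_0 is neither 1 nor 1104, so continue squaring. x_1 = 642^2 mod 1105 = 1104. x_1 ≡ −1, so 132 is not a witness.
Base 327: x_0 = 327^69 mod 1105 = 837. x_0 is neither 1 nor 1104, so continue squaring. x_1 = 837^2 mod 1105 = 1104. x_1 ≡ −1, so 327 is not a witness.
Base 1058: x_0 = 1058^69 mod 1105 = 1058. x_0 is neither 1 nor 1104, so continue squaring. x_1 = 1058^2 mod 1105 = 1104. x_1 ≡ −1, so 1058 is not a witness.
No listed base is a witness for 1105.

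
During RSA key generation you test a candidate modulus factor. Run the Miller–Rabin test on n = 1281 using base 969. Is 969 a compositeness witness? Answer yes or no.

n − 1 = 1280 = 2^8 · 5, so s = 8 and d = 5.
x_0 = 969^5 mod 1281 = 1188.
x_0 is neither 1 nor 1280, so continue squaring.
x_1 = 1188^2 mod 1281 = 963.
x_2 = 963^2 mod 1281 = 1206.
x_3 = 1206^2 mod 1281 = 501.
x_4 = 501^2 mod 1281 = 1206.
x_5 = 1206^2 mod 1281 = 501.
x_6 = 501^2 mod 1281 = 1206.
x_7 = 1206^2 mod 1281 = 501.
Reached i = s−1 = 7 without hitting −1: 969 is a Miller–Rabin witness and 1281 is composite.

yes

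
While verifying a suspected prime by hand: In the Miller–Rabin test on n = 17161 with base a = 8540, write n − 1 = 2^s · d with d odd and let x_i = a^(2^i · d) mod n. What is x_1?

4979

n − 1 = 17160 = 2^3 · 2145, so s = 3 and d = 2145.
x_0 = 8540^2145 mod 17161 = 2490.
x_1 = 2490^2 mod 17161 = 4979.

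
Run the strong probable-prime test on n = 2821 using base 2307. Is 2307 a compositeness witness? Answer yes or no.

yes

n − 1 = 2820 = 2^2 · 705, so s = 2 and d = 705.
x_0 = 2307^705 mod 2821 = 2696.
x_0 is neither 1 nor 2820, so continue squaring.
x_1 = 2696^2 mod 2821 = 1520.
Reached i = s−1 = 1 without hitting −1: 2307 is a Miller–Rabin witness and 2821 is composite.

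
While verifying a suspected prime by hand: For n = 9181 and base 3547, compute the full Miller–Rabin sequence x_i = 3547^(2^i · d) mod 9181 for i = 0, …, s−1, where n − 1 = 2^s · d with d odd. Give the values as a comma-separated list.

n − 1 = 9180 = 2^2 · 2295, so s = 2 and d = 2295.
x_0 = 3547^2295 mod 9181 = 8878.
x_1 = 8878^2 mod 9181 = 9180.

8878, 9180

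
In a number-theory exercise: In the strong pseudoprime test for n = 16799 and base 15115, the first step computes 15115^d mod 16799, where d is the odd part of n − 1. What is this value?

n − 1 = 16798 = 2^1 · 8399, so s = 1 and d = 8399.
15115^8399 mod 16799 = 7781.

7781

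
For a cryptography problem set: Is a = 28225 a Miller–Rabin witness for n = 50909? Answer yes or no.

no

n − 1 = 50908 = 2^2 · 12727, so s = 2 and d = 12727.
Repeated squaring mod 50909: 28225^1 ≡ 28225, 28225^2 ≡ 26593, 28225^4 ≡ 10730, 28225^8 ≡ 27651, 28225^16 ≡ 26439, 28225^32 ≡ 40151, 28225^64 ≡ 18407, 28225^128 ≡ 18254, 28225^256 ≡ 9111, 28225^512 ≡ 28651, 28225^1024 ≡ 23085, 28225^2048 ≡ 1813, 28225^4096 ≡ 28793, 28225^8192 ≡ 34693.
12727 = 8192 + 4096 + 256 + 128 + 32 + 16 + 4 + 2 + 1, so 28225^12727 ≡ 34693·28793·9111·18254·40151·26439·10730·26593·28225 ≡ 31010 (mod 50909).
x_0 = 28225^12727 mod 50909 = 31010.
x_0 is neither 1 nor 50908, so continue squaring.
x_1 = 31010^2 mod 50909 = 50908.
x_1 ≡ −1, so 28225 is not a witness.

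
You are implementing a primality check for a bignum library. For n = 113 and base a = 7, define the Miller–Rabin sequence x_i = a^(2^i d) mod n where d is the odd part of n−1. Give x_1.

1

n − 1 = 112 = 2^4 · 7, so s = 4 and d = 7.
Repeated squaring mod 113: 7^1 ≡ 7, 7^2 ≡ 49, 7^4 ≡ 28.
7 = 4 + 2 + 1, so 7^7 ≡ 28·49·7 ≡ 112 (mod 113).
x_0 = 112.
x_1 = 112^2 mod 113 = 1.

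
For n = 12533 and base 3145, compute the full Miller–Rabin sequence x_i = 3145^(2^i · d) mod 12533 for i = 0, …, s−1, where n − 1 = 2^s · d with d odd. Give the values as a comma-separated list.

n − 1 = 12532 = 2^2 · 3133, so s = 2 and d = 3133.
x_0 = 3145^3133 mod 12533 = 6577.
x_1 = 6577^2 mod 12533 = 5546.

6577, 5546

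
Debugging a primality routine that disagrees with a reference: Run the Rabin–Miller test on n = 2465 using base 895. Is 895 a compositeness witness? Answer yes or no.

yes

n − 1 = 2464 = 2^5 · 77, so s = 5 and d = 77.
x_0 = 895^77 mod 2465 = 755.
x_0 is neither 1 nor 2464, so continue squaring.
x_1 = 755^2 mod 2465 = 610.
x_2 = 610^2 mod 2465 = 2350.
x_3 = 2350^2 mod 2465 = 900.
x_4 = 900^2 mod 2465 = 1480.
Reached i = s−1 = 4 without hitting −1: 895 is a Miller–Rabin witness and 2465 is composite.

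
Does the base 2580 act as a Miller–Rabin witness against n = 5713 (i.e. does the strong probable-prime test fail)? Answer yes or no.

n − 1 = 5712 = 2^4 · 357, so s = 4 and d = 357.
x_0 = 2580^357 mod 5713 = 5712.
x_0 = 5712 ≡ −1, so 2580 is not a witness.

no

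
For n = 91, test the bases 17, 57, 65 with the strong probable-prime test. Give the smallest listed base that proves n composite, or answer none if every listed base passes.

n − 1 = 90 = 2^1 · 45, so s = 1 and d = 45.
Base 17: x_0 = 17^45 mod 91 = 90. x_0 = 90 ≡ −1, so 17 is not a witness.
Base 57: x_0 = 57^45 mod 91 = 57. x_0 ∉ {1, 90} and s = 1, so 57 is a Miller–Rabin witness and 91 is composite.
Base 65: x_0 = 65^45 mod 91 = 78. x_0 ∉ {1, 90} and s = 1, so 65 is a Miller–Rabin witness and 91 is composite.
The smallest witness among the given bases is 57.

57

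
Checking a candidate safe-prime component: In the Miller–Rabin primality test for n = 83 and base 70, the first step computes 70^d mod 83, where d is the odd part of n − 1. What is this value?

n − 1 = 82 = 2^1 · 41, so s = 1 and d = 41.
70^41 mod 83 = 1.

1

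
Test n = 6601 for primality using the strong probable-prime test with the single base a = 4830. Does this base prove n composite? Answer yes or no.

yes

n − 1 = 6600 = 2^3 · 825, so s = 3 and d = 825.
By repeated squaring, 4830^825 ≡ 483 (mod 6601).
x_0 = 4830^825 mod 6601 = 483.
x_0 is neither 1 nor 6600, so continue squaring.
x_1 = 483^2 mod 6601 = 2254.
x_2 = 2254^2 mod 6601 = 4347.
Reached i = s−1 = 2 without hitting −1: 4830 is a Miller–Rabin witness and 6601 is composite.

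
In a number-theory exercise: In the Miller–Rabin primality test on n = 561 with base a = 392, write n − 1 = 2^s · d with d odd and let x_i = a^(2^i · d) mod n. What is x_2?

1

n − 1 = 560 = 2^4 · 35, so s = 4 and d = 35.
x_0 = 392^35 mod 561 = 494.
x_1 = 494^2 mod 561 = 1.
x_2 = 1^2 mod 561 = 1.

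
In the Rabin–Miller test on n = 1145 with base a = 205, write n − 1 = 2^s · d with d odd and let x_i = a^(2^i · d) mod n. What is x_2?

340

n − 1 = 1144 = 2^3 · 143, so s = 3 and d = 143.
x_0 = 205^143 mod 1145 = 465.
x_1 = 465^2 mod 1145 = 965.
x_2 = 965^2 mod 1145 = 340.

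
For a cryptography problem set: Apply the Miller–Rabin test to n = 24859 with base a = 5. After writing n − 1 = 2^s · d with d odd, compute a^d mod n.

n − 1 = 24858 = 2^1 · 12429, so s = 1 and d = 12429.
Repeated squaring mod 24859: 5^1 ≡ 5, 5^2 ≡ 25, 5^4 ≡ 625, 5^8 ≡ 17740, 5^16 ≡ 17519, 5^32 ≡ 6147, 5^64 ≡ 24788, 5^128 ≡ 5041, 5^256 ≡ 5783, 5^512 ≡ 7734, 5^1024 ≡ 4002, 5^2048 ≡ 6808, 5^4096 ≡ 11688, 5^8192 ≡ 9139.
12429 = 8192 + 4096 + 128 + 8 + 4 + 1, so 5^12429 ≡ 9139·11688·5041·17740·625·5 ≡ 1 (mod 24859).

1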